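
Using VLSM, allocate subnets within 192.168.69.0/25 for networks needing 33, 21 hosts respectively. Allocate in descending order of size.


33 hosts -> /26 (62 usable): 192.168.69.0/26
21 hosts -> /27 (30 usable): 192.168.69.64/27
Allocation: 192.168.69.0/26 (33 hosts, 62 usable); 192.168.69.64/27 (21 hosts, 30 usable)


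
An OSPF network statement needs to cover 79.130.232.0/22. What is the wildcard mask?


Subnet mask: 255.255.252.0
Wildcard = 255.255.255.255 - subnet mask
255 - 255 = 0
255 - 255 = 0
255 - 252 = 3
255 - 0 = 255
Wildcard: 0.0.3.255


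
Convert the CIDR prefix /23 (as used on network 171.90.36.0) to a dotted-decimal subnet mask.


/23 means 23 network bits, 9 host bits
Binary: 11111111111111111111111000000000
Mask: 255.255.254.0


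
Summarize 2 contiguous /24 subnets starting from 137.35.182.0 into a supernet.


Original prefix: /24
Number of subnets: 2 = 2^1
New prefix = 24 - 1 = 23
Supernet: 137.35.182.0/23


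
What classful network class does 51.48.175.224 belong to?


First octet: 51
Binary: 00110011
0xxxxxxx -> Class A (1-126)
Class A, default mask 255.0.0.0 (/8)


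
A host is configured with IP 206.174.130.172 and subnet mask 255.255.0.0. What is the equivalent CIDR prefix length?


Binary: 11111111.11111111.00000000.00000000
Count leading 1s
Prefix: /16


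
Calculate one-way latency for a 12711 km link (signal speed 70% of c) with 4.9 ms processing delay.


Speed = 0.7 * 3e5 km/s = 210000 km/s
Propagation delay = 12711 / 210000 = 0.0605 s = 60.5286 ms
Processing delay = 4.9 ms
Total one-way latency = 65.4286 ms


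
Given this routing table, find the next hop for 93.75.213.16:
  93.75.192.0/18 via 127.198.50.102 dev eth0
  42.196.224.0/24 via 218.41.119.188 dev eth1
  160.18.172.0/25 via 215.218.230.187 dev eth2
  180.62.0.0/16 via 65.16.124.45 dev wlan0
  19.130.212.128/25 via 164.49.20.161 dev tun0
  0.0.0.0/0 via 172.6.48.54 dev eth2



Longest prefix match for 93.75.213.16:
  /18 93.75.192.0: MATCH
  /24 42.196.224.0: no
  /25 160.18.172.0: no
  /16 180.62.0.0: no
  /25 19.130.212.128: no
  /0 0.0.0.0: MATCH
Selected: next-hop 127.198.50.102 via eth0 (matched /18)


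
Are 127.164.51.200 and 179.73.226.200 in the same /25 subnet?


Mask: 255.255.255.128
127.164.51.200 AND mask = 127.164.51.128
179.73.226.200 AND mask = 179.73.226.128
No, different subnets (127.164.51.128 vs 179.73.226.128)


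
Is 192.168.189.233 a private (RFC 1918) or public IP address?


RFC 1918 private ranges:
  10.0.0.0/8 (10.0.0.0 - 10.255.255.255)
  172.16.0.0/12 (172.16.0.0 - 172.31.255.255)
  192.168.0.0/16 (192.168.0.0 - 192.168.255.255)
Private (in 192.168.0.0/16)


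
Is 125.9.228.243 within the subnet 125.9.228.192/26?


Subnet network: 125.9.228.192
Test IP AND mask: 125.9.228.192
Yes, 125.9.228.243 is in 125.9.228.192/26


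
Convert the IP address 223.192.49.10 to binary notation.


223 = 11011111
192 = 11000000
49 = 00110001
10 = 00001010
Binary: 11011111.11000000.00110001.00001010


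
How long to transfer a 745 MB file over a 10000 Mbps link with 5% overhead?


Effective throughput = 10000 * (1 - 5/100) = 9500 Mbps
File size in Mb = 745 * 8 = 5960 Mb
Time = 5960 / 9500
Time = 0.6274 seconds


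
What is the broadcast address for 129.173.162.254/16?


Network: 129.173.0.0/16
Host bits = 16
Set all host bits to 1:
Broadcast: 129.173.255.255


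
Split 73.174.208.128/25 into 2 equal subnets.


New prefix = 25 + 1 = 26
Each subnet has 64 addresses
  73.174.208.128/26
  73.174.208.192/26
Subnets: 73.174.208.128/26, 73.174.208.192/26


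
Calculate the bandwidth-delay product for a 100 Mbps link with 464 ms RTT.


BDP = bandwidth * RTT
= 100 Mbps * 464 ms
= 100 * 1e6 * 464 / 1000 bits
= 46400000 bits
= 5800000 bytes
= 5664.0625 KB
BDP = 46400000 bits (5800000 bytes)


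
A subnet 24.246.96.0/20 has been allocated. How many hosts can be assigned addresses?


Host bits = 32 - 20 = 12
Total addresses = 2^12 = 4096
Usable = total - 2 (network and broadcast)
Usable hosts: 4094


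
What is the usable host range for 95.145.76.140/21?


Network: 95.145.72.0
Broadcast: 95.145.79.255
First usable = network + 1
Last usable = broadcast - 1
Range: 95.145.72.1 to 95.145.79.254


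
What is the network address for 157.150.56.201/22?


IP:   10011101.10010110.00111000.11001001
Mask: 11111111.11111111.11111100.00000000
AND operation:
Net:  10011101.10010110.00111000.00000000
Network: 157.150.56.0/22


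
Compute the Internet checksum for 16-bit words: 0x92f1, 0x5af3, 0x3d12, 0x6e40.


Sum all words (with carry folding):
+ 0x92f1 = 0x92f1
+ 0x5af3 = 0xede4
+ 0x3d12 = 0x2af7
+ 0x6e40 = 0x9937
One's complement: ~0x9937
Checksum = 0x66c8


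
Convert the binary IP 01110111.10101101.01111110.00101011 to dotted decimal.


01110111 = 119
10101101 = 173
01111110 = 126
00101011 = 43
IP: 119.173.126.43


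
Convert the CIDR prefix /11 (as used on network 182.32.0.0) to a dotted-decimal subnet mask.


/11 means 11 network bits, 21 host bits
Binary: 11111111111000000000000000000000
Mask: 255.224.0.0


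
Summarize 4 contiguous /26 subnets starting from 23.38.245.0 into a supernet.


Original prefix: /26
Number of subnets: 4 = 2^2
New prefix = 26 - 2 = 24
Supernet: 23.38.245.0/24


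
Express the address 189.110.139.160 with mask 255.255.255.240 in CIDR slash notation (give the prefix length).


Binary: 11111111.11111111.11111111.11110000
Count leading 1s
Prefix: /28


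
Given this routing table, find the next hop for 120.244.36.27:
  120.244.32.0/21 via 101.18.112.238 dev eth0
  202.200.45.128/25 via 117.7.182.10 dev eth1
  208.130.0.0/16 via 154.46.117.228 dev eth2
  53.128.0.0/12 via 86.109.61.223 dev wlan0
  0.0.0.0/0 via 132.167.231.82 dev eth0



Longest prefix match for 120.244.36.27:
  /21 120.244.32.0: MATCH
  /25 202.200.45.128: no
  /16 208.130.0.0: no
  /12 53.128.0.0: no
  /0 0.0.0.0: MATCH
Selected: next-hop 101.18.112.238 via eth0 (matched /21)


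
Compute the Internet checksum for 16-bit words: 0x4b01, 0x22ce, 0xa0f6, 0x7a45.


Sum all words (with carry folding):
+ 0x4b01 = 0x4b01
+ 0x22ce = 0x6dcf
+ 0xa0f6 = 0x0ec6
+ 0x7a45 = 0x890b
One's complement: ~0x890b
Checksum = 0x76f4


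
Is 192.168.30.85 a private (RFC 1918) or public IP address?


RFC 1918 private ranges:
  10.0.0.0/8 (10.0.0.0 - 10.255.255.255)
  172.16.0.0/12 (172.16.0.0 - 172.31.255.255)
  192.168.0.0/16 (192.168.0.0 - 192.168.255.255)
Private (in 192.168.0.0/16)


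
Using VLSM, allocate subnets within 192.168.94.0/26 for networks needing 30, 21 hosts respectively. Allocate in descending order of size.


30 hosts -> /27 (30 usable): 192.168.94.0/27
21 hosts -> /27 (30 usable): 192.168.94.32/27
Allocation: 192.168.94.0/27 (30 hosts, 30 usable); 192.168.94.32/27 (21 hosts, 30 usable)


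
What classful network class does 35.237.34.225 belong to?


First octet: 35
Binary: 00100011
0xxxxxxx -> Class A (1-126)
Class A, default mask 255.0.0.0 (/8)


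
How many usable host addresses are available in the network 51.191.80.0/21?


Host bits = 32 - 21 = 11
Total addresses = 2^11 = 2048
Usable = total - 2 (network and broadcast)
Usable hosts: 2046


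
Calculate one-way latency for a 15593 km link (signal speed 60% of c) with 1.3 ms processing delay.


Speed = 0.6 * 3e5 km/s = 180000 km/s
Propagation delay = 15593 / 180000 = 0.0866 s = 86.6278 ms
Processing delay = 1.3 ms
Total one-way latency = 87.9278 ms


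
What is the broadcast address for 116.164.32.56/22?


Network: 116.164.32.0/22
Host bits = 10
Set all host bits to 1:
Broadcast: 116.164.35.255


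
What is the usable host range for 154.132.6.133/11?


Network: 154.128.0.0
Broadcast: 154.159.255.255
First usable = network + 1
Last usable = broadcast - 1
Range: 154.128.0.1 to 154.159.255.254


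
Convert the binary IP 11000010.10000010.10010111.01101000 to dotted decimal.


11000010 = 194
10000010 = 130
10010111 = 151
01101000 = 104
IP: 194.130.151.104


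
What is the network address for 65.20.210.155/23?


IP:   01000001.00010100.11010010.10011011
Mask: 11111111.11111111.11111110.00000000
AND operation:
Net:  01000001.00010100.11010010.00000000
Network: 65.20.210.0/23


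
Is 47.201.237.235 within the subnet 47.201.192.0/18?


Subnet network: 47.201.192.0
Test IP AND mask: 47.201.192.0
Yes, 47.201.237.235 is in 47.201.192.0/18


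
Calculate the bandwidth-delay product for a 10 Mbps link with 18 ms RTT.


BDP = bandwidth * RTT
= 10 Mbps * 18 ms
= 10 * 1e6 * 18 / 1000 bits
= 180000 bits
= 22500 bytes
= 21.9727 KB
BDP = 180000 bits (22500 bytes)


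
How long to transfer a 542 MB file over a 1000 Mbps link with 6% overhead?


Effective throughput = 1000 * (1 - 6/100) = 940 Mbps
File size in Mb = 542 * 8 = 4336 Mb
Time = 4336 / 940
Time = 4.6128 seconds


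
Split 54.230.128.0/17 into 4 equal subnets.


New prefix = 17 + 2 = 19
Each subnet has 8192 addresses
  54.230.128.0/19
  54.230.160.0/19
  54.230.192.0/19
  54.230.224.0/19
Subnets: 54.230.128.0/19, 54.230.160.0/19, 54.230.192.0/19, 54.230.224.0/19


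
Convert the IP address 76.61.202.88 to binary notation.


76 = 01001100
61 = 00111101
202 = 11001010
88 = 01011000
Binary: 01001100.00111101.11001010.01011000


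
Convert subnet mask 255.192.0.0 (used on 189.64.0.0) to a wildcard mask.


Subnet mask: 255.192.0.0
Wildcard = 255.255.255.255 - subnet mask
255 - 255 = 0
255 - 192 = 63
255 - 0 = 255
255 - 0 = 255
Wildcard: 0.63.255.255


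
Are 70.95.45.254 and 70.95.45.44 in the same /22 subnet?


Mask: 255.255.252.0
70.95.45.254 AND mask = 70.95.44.0
70.95.45.44 AND mask = 70.95.44.0
Yes, same subnet (70.95.44.0)


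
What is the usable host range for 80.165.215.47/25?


Network: 80.165.215.0
Broadcast: 80.165.215.127
First usable = network + 1
Last usable = broadcast - 1
Range: 80.165.215.1 to 80.165.215.126


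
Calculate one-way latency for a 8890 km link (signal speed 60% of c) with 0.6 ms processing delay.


Speed = 0.6 * 3e5 km/s = 180000 km/s
Propagation delay = 8890 / 180000 = 0.0494 s = 49.3889 ms
Processing delay = 0.6 ms
Total one-way latency = 49.9889 ms


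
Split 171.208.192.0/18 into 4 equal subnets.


New prefix = 18 + 2 = 20
Each subnet has 4096 addresses
  171.208.192.0/20
  171.208.208.0/20
  171.208.224.0/20
  171.208.240.0/20
Subnets: 171.208.192.0/20, 171.208.208.0/20, 171.208.224.0/20, 171.208.240.0/20


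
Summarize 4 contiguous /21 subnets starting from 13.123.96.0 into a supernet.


Original prefix: /21
Number of subnets: 4 = 2^2
New prefix = 21 - 2 = 19
Supernet: 13.123.96.0/19


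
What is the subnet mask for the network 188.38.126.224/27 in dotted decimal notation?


/27 means 27 network bits, 5 host bits
Binary: 11111111111111111111111111100000
Mask: 255.255.255.224


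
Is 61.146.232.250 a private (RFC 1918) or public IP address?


RFC 1918 private ranges:
  10.0.0.0/8 (10.0.0.0 - 10.255.255.255)
  172.16.0.0/12 (172.16.0.0 - 172.31.255.255)
  192.168.0.0/16 (192.168.0.0 - 192.168.255.255)
Public (not in any RFC 1918 range)


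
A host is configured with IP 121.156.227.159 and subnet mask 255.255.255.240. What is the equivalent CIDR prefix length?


Binary: 11111111.11111111.11111111.11110000
Count leading 1s
Prefix: /28


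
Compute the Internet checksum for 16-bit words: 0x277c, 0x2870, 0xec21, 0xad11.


Sum all words (with carry folding):
+ 0x277c = 0x277c
+ 0x2870 = 0x4fec
+ 0xec21 = 0x3c0e
+ 0xad11 = 0xe91f
One's complement: ~0xe91f
Checksum = 0x16e0


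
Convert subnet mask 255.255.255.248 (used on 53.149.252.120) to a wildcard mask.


Subnet mask: 255.255.255.248
Wildcard = 255.255.255.255 - subnet mask
255 - 255 = 0
255 - 255 = 0
255 - 255 = 0
255 - 248 = 7
Wildcard: 0.0.0.7


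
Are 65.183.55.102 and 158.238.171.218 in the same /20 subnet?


Mask: 255.255.240.0
65.183.55.102 AND mask = 65.183.48.0
158.238.171.218 AND mask = 158.238.160.0
No, different subnets (65.183.48.0 vs 158.238.160.0)


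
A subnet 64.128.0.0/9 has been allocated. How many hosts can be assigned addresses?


Host bits = 32 - 9 = 23
Total addresses = 2^23 = 8388608
Usable = total - 2 (network and broadcast)
Usable hosts: 8388606


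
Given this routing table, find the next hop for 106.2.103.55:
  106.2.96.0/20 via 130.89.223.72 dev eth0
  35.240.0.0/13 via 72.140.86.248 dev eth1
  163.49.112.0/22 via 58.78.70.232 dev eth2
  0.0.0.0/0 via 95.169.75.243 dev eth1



Longest prefix match for 106.2.103.55:
  /20 106.2.96.0: MATCH
  /13 35.240.0.0: no
  /22 163.49.112.0: no
  /0 0.0.0.0: MATCH
Selected: next-hop 130.89.223.72 via eth0 (matched /20)


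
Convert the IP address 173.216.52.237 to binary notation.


173 = 10101101
216 = 11011000
52 = 00110100
237 = 11101101
Binary: 10101101.11011000.00110100.11101101


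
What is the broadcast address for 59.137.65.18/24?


Network: 59.137.65.0/24
Host bits = 8
Set all host bits to 1:
Broadcast: 59.137.65.255


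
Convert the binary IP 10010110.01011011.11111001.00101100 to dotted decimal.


10010110 = 150
01011011 = 91
11111001 = 249
00101100 = 44
IP: 150.91.249.44


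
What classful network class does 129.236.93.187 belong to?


First octet: 129
Binary: 10000001
10xxxxxx -> Class B (128-191)
Class B, default mask 255.255.0.0 (/16)


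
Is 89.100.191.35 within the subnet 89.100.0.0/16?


Subnet network: 89.100.0.0
Test IP AND mask: 89.100.0.0
Yes, 89.100.191.35 is in 89.100.0.0/16


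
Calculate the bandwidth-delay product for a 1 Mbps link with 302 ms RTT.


BDP = bandwidth * RTT
= 1 Mbps * 302 ms
= 1 * 1e6 * 302 / 1000 bits
= 302000 bits
= 37750 bytes
= 36.8652 KB
BDP = 302000 bits (37750 bytes)


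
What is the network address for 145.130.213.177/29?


IP:   10010001.10000010.11010101.10110001
Mask: 11111111.11111111.11111111.11111000
AND operation:
Net:  10010001.10000010.11010101.10110000
Network: 145.130.213.176/29


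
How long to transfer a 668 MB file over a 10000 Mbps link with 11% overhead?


Effective throughput = 10000 * (1 - 11/100) = 8900 Mbps
File size in Mb = 668 * 8 = 5344 Mb
Time = 5344 / 8900
Time = 0.6004 seconds


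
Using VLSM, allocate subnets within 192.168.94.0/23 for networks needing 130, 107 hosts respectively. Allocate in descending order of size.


130 hosts -> /24 (254 usable): 192.168.94.0/24
107 hosts -> /25 (126 usable): 192.168.95.0/25
Allocation: 192.168.94.0/24 (130 hosts, 254 usable); 192.168.95.0/25 (107 hosts, 126 usable)


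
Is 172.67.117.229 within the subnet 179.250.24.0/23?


Subnet network: 179.250.24.0
Test IP AND mask: 172.67.116.0
No, 172.67.117.229 is not in 179.250.24.0/23


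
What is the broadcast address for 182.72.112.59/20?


Network: 182.72.112.0/20
Host bits = 12
Set all host bits to 1:
Broadcast: 182.72.127.255


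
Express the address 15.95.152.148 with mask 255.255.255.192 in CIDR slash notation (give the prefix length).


Binary: 11111111.11111111.11111111.11000000
Count leading 1s
Prefix: /26


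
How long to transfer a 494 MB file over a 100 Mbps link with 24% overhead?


Effective throughput = 100 * (1 - 24/100) = 76 Mbps
File size in Mb = 494 * 8 = 3952 Mb
Time = 3952 / 76
Time = 52 seconds


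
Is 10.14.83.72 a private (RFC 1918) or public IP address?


RFC 1918 private ranges:
  10.0.0.0/8 (10.0.0.0 - 10.255.255.255)
  172.16.0.0/12 (172.16.0.0 - 172.31.255.255)
  192.168.0.0/16 (192.168.0.0 - 192.168.255.255)
Private (in 10.0.0.0/8)


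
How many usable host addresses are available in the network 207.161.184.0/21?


Host bits = 32 - 21 = 11
Total addresses = 2^11 = 2048
Usable = total - 2 (network and broadcast)
Usable hosts: 2046


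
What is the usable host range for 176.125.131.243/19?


Network: 176.125.128.0
Broadcast: 176.125.159.255
First usable = network + 1
Last usable = broadcast - 1
Range: 176.125.128.1 to 176.125.159.254


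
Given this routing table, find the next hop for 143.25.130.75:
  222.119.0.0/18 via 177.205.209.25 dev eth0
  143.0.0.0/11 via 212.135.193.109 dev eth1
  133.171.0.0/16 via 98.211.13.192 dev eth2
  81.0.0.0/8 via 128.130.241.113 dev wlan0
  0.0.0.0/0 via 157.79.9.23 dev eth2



Longest prefix match for 143.25.130.75:
  /18 222.119.0.0: no
  /11 143.0.0.0: MATCH
  /16 133.171.0.0: no
  /8 81.0.0.0: no
  /0 0.0.0.0: MATCH
Selected: next-hop 212.135.193.109 via eth1 (matched /11)


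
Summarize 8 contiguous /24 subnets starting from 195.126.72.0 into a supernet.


Original prefix: /24
Number of subnets: 8 = 2^3
New prefix = 24 - 3 = 21
Supernet: 195.126.72.0/21


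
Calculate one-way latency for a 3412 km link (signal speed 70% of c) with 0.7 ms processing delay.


Speed = 0.7 * 3e5 km/s = 210000 km/s
Propagation delay = 3412 / 210000 = 0.0162 s = 16.2476 ms
Processing delay = 0.7 ms
Total one-way latency = 16.9476 ms


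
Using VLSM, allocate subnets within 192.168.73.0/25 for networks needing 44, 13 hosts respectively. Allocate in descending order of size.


44 hosts -> /26 (62 usable): 192.168.73.0/26
13 hosts -> /28 (14 usable): 192.168.73.64/28
Allocation: 192.168.73.0/26 (44 hosts, 62 usable); 192.168.73.64/28 (13 hosts, 14 usable)


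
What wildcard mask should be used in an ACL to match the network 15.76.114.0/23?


Subnet mask: 255.255.254.0
Wildcard = 255.255.255.255 - subnet mask
255 - 255 = 0
255 - 255 = 0
255 - 254 = 1
255 - 0 = 255
Wildcard: 0.0.1.255


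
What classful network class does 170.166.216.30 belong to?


First octet: 170
Binary: 10101010
10xxxxxx -> Class B (128-191)
Class B, default mask 255.255.0.0 (/16)


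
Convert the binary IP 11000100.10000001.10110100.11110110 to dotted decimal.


11000100 = 196
10000001 = 129
10110100 = 180
11110110 = 246
IP: 196.129.180.246


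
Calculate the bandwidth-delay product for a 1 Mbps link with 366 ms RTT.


BDP = bandwidth * RTT
= 1 Mbps * 366 ms
= 1 * 1e6 * 366 / 1000 bits
= 366000 bits
= 45750 bytes
= 44.6777 KB
BDP = 366000 bits (45750 bytes)


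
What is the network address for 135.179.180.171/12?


IP:   10000111.10110011.10110100.10101011
Mask: 11111111.11110000.00000000.00000000
AND operation:
Net:  10000111.10110000.00000000.00000000
Network: 135.176.0.0/12


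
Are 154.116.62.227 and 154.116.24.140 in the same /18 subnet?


Mask: 255.255.192.0
154.116.62.227 AND mask = 154.116.0.0
154.116.24.140 AND mask = 154.116.0.0
Yes, same subnet (154.116.0.0)


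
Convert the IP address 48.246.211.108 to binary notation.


48 = 00110000
246 = 11110110
211 = 11010011
108 = 01101100
Binary: 00110000.11110110.11010011.01101100


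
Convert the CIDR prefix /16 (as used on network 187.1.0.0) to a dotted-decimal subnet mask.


/16 means 16 network bits, 16 host bits
Binary: 11111111111111110000000000000000
Mask: 255.255.0.0


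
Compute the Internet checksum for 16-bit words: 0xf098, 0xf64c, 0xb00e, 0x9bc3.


Sum all words (with carry folding):
+ 0xf098 = 0xf098
+ 0xf64c = 0xe6e5
+ 0xb00e = 0x96f4
+ 0x9bc3 = 0x32b8
One's complement: ~0x32b8
Checksum = 0xcd47


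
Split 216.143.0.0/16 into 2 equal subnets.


New prefix = 16 + 1 = 17
Each subnet has 32768 addresses
  216.143.0.0/17
  216.143.128.0/17
Subnets: 216.143.0.0/17, 216.143.128.0/17


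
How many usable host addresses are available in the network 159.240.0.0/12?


Host bits = 32 - 12 = 20
Total addresses = 2^20 = 1048576
Usable = total - 2 (network and broadcast)
Usable hosts: 1048574


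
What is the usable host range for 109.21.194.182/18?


Network: 109.21.192.0
Broadcast: 109.21.255.255
First usable = network + 1
Last usable = broadcast - 1
Range: 109.21.192.1 to 109.21.255.254


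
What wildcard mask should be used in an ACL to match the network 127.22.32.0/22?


Subnet mask: 255.255.252.0
Wildcard = 255.255.255.255 - subnet mask
255 - 255 = 0
255 - 255 = 0
255 - 252 = 3
255 - 0 = 255
Wildcard: 0.0.3.255


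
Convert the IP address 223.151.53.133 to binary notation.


223 = 11011111
151 = 10010111
53 = 00110101
133 = 10000101
Binary: 11011111.10010111.00110101.10000101


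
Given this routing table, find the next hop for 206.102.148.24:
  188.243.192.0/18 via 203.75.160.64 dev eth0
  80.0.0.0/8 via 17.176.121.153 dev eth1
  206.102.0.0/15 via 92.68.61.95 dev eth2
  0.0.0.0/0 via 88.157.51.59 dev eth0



Longest prefix match for 206.102.148.24:
  /18 188.243.192.0: no
  /8 80.0.0.0: no
  /15 206.102.0.0: MATCH
  /0 0.0.0.0: MATCH
Selected: next-hop 92.68.61.95 via eth2 (matched /15)


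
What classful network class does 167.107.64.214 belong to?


First octet: 167
Binary: 10100111
10xxxxxx -> Class B (128-191)
Class B, default mask 255.255.0.0 (/16)


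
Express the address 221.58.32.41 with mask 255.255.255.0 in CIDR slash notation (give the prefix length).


Binary: 11111111.11111111.11111111.00000000
Count leading 1s
Prefix: /24


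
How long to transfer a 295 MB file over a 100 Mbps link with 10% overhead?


Effective throughput = 100 * (1 - 10/100) = 90 Mbps
File size in Mb = 295 * 8 = 2360 Mb
Time = 2360 / 90
Time = 26.2222 seconds


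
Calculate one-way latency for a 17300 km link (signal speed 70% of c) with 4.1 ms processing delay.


Speed = 0.7 * 3e5 km/s = 210000 km/s
Propagation delay = 17300 / 210000 = 0.0824 s = 82.381 ms
Processing delay = 4.1 ms
Total one-way latency = 86.481 ms


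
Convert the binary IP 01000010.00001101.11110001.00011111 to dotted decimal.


01000010 = 66
00001101 = 13
11110001 = 241
00011111 = 31
IP: 66.13.241.31


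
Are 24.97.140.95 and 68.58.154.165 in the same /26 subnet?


Mask: 255.255.255.192
24.97.140.95 AND mask = 24.97.140.64
68.58.154.165 AND mask = 68.58.154.128
No, different subnets (24.97.140.64 vs 68.58.154.128)


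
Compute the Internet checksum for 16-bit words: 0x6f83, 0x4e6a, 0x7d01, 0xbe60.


Sum all words (with carry folding):
+ 0x6f83 = 0x6f83
+ 0x4e6a = 0xbded
+ 0x7d01 = 0x3aef
+ 0xbe60 = 0xf94f
One's complement: ~0xf94f
Checksum = 0x06b0


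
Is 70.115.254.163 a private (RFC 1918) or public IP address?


RFC 1918 private ranges:
  10.0.0.0/8 (10.0.0.0 - 10.255.255.255)
  172.16.0.0/12 (172.16.0.0 - 172.31.255.255)
  192.168.0.0/16 (192.168.0.0 - 192.168.255.255)
Public (not in any RFC 1918 range)


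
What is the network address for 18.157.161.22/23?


IP:   00010010.10011101.10100001.00010110
Mask: 11111111.11111111.11111110.00000000
AND operation:
Net:  00010010.10011101.10100000.00000000
Network: 18.157.160.0/23


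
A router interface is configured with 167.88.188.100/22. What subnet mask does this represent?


/22 means 22 network bits, 10 host bits
Binary: 11111111111111111111110000000000
Mask: 255.255.252.0


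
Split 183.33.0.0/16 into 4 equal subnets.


New prefix = 16 + 2 = 18
Each subnet has 16384 addresses
  183.33.0.0/18
  183.33.64.0/18
  183.33.128.0/18
  183.33.192.0/18
Subnets: 183.33.0.0/18, 183.33.64.0/18, 183.33.128.0/18, 183.33.192.0/18


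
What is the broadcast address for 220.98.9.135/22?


Network: 220.98.8.0/22
Host bits = 10
Set all host bits to 1:
Broadcast: 220.98.11.255


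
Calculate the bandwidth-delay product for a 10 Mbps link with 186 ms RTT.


BDP = bandwidth * RTT
= 10 Mbps * 186 ms
= 10 * 1e6 * 186 / 1000 bits
= 1860000 bits
= 232500 bytes
= 227.0508 KB
BDP = 1860000 bits (232500 bytes)


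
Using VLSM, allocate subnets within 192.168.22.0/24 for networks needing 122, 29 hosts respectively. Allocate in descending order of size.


122 hosts -> /25 (126 usable): 192.168.22.0/25
29 hosts -> /27 (30 usable): 192.168.22.128/27
Allocation: 192.168.22.0/25 (122 hosts, 126 usable); 192.168.22.128/27 (29 hosts, 30 usable)


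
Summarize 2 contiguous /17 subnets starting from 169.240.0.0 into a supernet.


Original prefix: /17
Number of subnets: 2 = 2^1
New prefix = 17 - 1 = 16
Supernet: 169.240.0.0/16


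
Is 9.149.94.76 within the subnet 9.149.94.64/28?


Subnet network: 9.149.94.64
Test IP AND mask: 9.149.94.64
Yes, 9.149.94.76 is in 9.149.94.64/28


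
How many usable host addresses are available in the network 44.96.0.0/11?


Host bits = 32 - 11 = 21
Total addresses = 2^21 = 2097152
Usable = total - 2 (network and broadcast)
Usable hosts: 2097150


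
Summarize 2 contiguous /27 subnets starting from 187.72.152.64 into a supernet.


Original prefix: /27
Number of subnets: 2 = 2^1
New prefix = 27 - 1 = 26
Supernet: 187.72.152.64/26


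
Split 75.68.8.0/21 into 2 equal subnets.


New prefix = 21 + 1 = 22
Each subnet has 1024 addresses
  75.68.8.0/22
  75.68.12.0/22
Subnets: 75.68.8.0/22, 75.68.12.0/22


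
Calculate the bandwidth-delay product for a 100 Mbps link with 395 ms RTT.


BDP = bandwidth * RTT
= 100 Mbps * 395 ms
= 100 * 1e6 * 395 / 1000 bits
= 39500000 bits
= 4937500 bytes
= 4821.7773 KB
BDP = 39500000 bits (4937500 bytes)


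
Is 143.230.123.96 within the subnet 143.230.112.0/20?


Subnet network: 143.230.112.0
Test IP AND mask: 143.230.112.0
Yes, 143.230.123.96 is in 143.230.112.0/20


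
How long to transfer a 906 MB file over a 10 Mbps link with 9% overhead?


Effective throughput = 10 * (1 - 9/100) = 9.1 Mbps
File size in Mb = 906 * 8 = 7248 Mb
Time = 7248 / 9.1
Time = 796.4835 seconds


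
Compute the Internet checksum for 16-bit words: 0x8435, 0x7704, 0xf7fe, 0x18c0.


Sum all words (with carry folding):
+ 0x8435 = 0x8435
+ 0x7704 = 0xfb39
+ 0xf7fe = 0xf338
+ 0x18c0 = 0x0bf9
One's complement: ~0x0bf9
Checksum = 0xf406


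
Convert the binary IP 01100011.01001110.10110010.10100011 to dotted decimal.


01100011 = 99
01001110 = 78
10110010 = 178
10100011 = 163
IP: 99.78.178.163


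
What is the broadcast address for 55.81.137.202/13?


Network: 55.80.0.0/13
Host bits = 19
Set all host bits to 1:
Broadcast: 55.87.255.255


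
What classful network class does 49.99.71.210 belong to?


First octet: 49
Binary: 00110001
0xxxxxxx -> Class A (1-126)
Class A, default mask 255.0.0.0 (/8)


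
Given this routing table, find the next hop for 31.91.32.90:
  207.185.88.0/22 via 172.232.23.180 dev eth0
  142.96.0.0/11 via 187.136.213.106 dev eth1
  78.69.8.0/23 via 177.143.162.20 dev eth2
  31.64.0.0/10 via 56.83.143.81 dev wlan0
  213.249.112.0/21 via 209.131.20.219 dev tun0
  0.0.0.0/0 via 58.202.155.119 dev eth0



Longest prefix match for 31.91.32.90:
  /22 207.185.88.0: no
  /11 142.96.0.0: no
  /23 78.69.8.0: no
  /10 31.64.0.0: MATCH
  /21 213.249.112.0: no
  /0 0.0.0.0: MATCH
Selected: next-hop 56.83.143.81 via wlan0 (matched /10)


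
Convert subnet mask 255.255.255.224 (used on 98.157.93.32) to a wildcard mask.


Subnet mask: 255.255.255.224
Wildcard = 255.255.255.255 - subnet mask
255 - 255 = 0
255 - 255 = 0
255 - 255 = 0
255 - 224 = 31
Wildcard: 0.0.0.31


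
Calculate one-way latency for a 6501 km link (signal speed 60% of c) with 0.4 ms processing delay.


Speed = 0.6 * 3e5 km/s = 180000 km/s
Propagation delay = 6501 / 180000 = 0.0361 s = 36.1167 ms
Processing delay = 0.4 ms
Total one-way latency = 36.5167 ms


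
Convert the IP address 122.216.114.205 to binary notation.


122 = 01111010
216 = 11011000
114 = 01110010
205 = 11001101
Binary: 01111010.11011000.01110010.11001101


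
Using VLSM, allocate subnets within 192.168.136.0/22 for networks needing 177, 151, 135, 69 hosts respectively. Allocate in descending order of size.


177 hosts -> /24 (254 usable): 192.168.136.0/24
151 hosts -> /24 (254 usable): 192.168.137.0/24
135 hosts -> /24 (254 usable): 192.168.138.0/24
69 hosts -> /25 (126 usable): 192.168.139.0/25
Allocation: 192.168.136.0/24 (177 hosts, 254 usable); 192.168.137.0/24 (151 hosts, 254 usable); 192.168.138.0/24 (135 hosts, 254 usable); 192.168.139.0/25 (69 hosts, 126 usable)


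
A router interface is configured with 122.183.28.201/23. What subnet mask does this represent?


/23 means 23 network bits, 9 host bits
Binary: 11111111111111111111111000000000
Mask: 255.255.254.0


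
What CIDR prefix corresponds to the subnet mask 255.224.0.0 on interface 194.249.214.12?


Binary: 11111111.11100000.00000000.00000000
Count leading 1s
Prefix: /11


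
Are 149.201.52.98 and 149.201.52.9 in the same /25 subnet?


Mask: 255.255.255.128
149.201.52.98 AND mask = 149.201.52.0
149.201.52.9 AND mask = 149.201.52.0
Yes, same subnet (149.201.52.0)


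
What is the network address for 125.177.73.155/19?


IP:   01111101.10110001.01001001.10011011
Mask: 11111111.11111111.11100000.00000000
AND operation:
Net:  01111101.10110001.01000000.00000000
Network: 125.177.64.0/19


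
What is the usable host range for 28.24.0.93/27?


Network: 28.24.0.64
Broadcast: 28.24.0.95
First usable = network + 1
Last usable = broadcast - 1
Range: 28.24.0.65 to 28.24.0.94


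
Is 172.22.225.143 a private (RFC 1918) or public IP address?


RFC 1918 private ranges:
  10.0.0.0/8 (10.0.0.0 - 10.255.255.255)
  172.16.0.0/12 (172.16.0.0 - 172.31.255.255)
  192.168.0.0/16 (192.168.0.0 - 192.168.255.255)
Private (in 172.16.0.0/12)


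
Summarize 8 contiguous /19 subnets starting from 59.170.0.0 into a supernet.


Original prefix: /19
Number of subnets: 8 = 2^3
New prefix = 19 - 3 = 16
Supernet: 59.170.0.0/16


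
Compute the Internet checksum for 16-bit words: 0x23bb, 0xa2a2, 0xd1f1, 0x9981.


Sum all words (with carry folding):
+ 0x23bb = 0x23bb
+ 0xa2a2 = 0xc65d
+ 0xd1f1 = 0x984f
+ 0x9981 = 0x31d1
One's complement: ~0x31d1
Checksum = 0xce2e


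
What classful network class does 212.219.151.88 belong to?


First octet: 212
Binary: 11010100
110xxxxx -> Class C (192-223)
Class C, default mask 255.255.255.0 (/24)


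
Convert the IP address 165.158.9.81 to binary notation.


165 = 10100101
158 = 10011110
9 = 00001001
81 = 01010001
Binary: 10100101.10011110.00001001.01010001


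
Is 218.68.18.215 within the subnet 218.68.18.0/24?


Subnet network: 218.68.18.0
Test IP AND mask: 218.68.18.0
Yes, 218.68.18.215 is in 218.68.18.0/24


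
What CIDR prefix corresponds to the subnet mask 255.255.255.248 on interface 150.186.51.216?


Binary: 11111111.11111111.11111111.11111000
Count leading 1s
Prefix: /29


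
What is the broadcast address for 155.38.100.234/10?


Network: 155.0.0.0/10
Host bits = 22
Set all host bits to 1:
Broadcast: 155.63.255.255


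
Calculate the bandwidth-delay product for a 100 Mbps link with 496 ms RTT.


BDP = bandwidth * RTT
= 100 Mbps * 496 ms
= 100 * 1e6 * 496 / 1000 bits
= 49600000 bits
= 6200000 bytes
= 6054.6875 KB
BDP = 49600000 bits (6200000 bytes)


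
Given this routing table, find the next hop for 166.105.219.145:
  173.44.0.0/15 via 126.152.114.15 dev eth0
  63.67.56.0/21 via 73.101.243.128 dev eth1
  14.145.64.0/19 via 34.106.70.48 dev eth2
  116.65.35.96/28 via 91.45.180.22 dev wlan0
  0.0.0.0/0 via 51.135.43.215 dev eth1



Longest prefix match for 166.105.219.145:
  /15 173.44.0.0: no
  /21 63.67.56.0: no
  /19 14.145.64.0: no
  /28 116.65.35.96: no
  /0 0.0.0.0: MATCH
Selected: next-hop 51.135.43.215 via eth1 (matched /0)


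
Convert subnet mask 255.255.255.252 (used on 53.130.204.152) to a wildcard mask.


Subnet mask: 255.255.255.252
Wildcard = 255.255.255.255 - subnet mask
255 - 255 = 0
255 - 255 = 0
255 - 255 = 0
255 - 252 = 3
Wildcard: 0.0.0.3


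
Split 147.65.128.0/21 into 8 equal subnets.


New prefix = 21 + 3 = 24
Each subnet has 256 addresses
  147.65.128.0/24
  147.65.129.0/24
  147.65.130.0/24
  147.65.131.0/24
  147.65.132.0/24
  147.65.133.0/24
  147.65.134.0/24
  147.65.135.0/24
Subnets: 147.65.128.0/24, 147.65.129.0/24, 147.65.130.0/24, 147.65.131.0/24, 147.65.132.0/24, 147.65.133.0/24, 147.65.134.0/24, 147.65.135.0/24


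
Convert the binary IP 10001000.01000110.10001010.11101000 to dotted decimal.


10001000 = 136
01000110 = 70
10001010 = 138
11101000 = 232
IP: 136.70.138.232


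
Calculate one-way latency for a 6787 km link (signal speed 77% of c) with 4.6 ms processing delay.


Speed = 0.77 * 3e5 km/s = 231000 km/s
Propagation delay = 6787 / 231000 = 0.0294 s = 29.381 ms
Processing delay = 4.6 ms
Total one-way latency = 33.981 ms


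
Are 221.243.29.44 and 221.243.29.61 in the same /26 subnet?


Mask: 255.255.255.192
221.243.29.44 AND mask = 221.243.29.0
221.243.29.61 AND mask = 221.243.29.0
Yes, same subnet (221.243.29.0)


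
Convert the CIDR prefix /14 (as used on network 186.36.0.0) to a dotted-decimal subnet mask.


/14 means 14 network bits, 18 host bits
Binary: 11111111111111000000000000000000
Mask: 255.252.0.0


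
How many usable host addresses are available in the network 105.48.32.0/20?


Host bits = 32 - 20 = 12
Total addresses = 2^12 = 4096
Usable = total - 2 (network and broadcast)
Usable hosts: 4094


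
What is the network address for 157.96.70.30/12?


IP:   10011101.01100000.01000110.00011110
Mask: 11111111.11110000.00000000.00000000
AND operation:
Net:  10011101.01100000.00000000.00000000
Network: 157.96.0.0/12


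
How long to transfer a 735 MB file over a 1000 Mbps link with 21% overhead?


Effective throughput = 1000 * (1 - 21/100) = 790 Mbps
File size in Mb = 735 * 8 = 5880 Mb
Time = 5880 / 790
Time = 7.443 seconds


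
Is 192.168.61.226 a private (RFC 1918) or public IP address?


RFC 1918 private ranges:
  10.0.0.0/8 (10.0.0.0 - 10.255.255.255)
  172.16.0.0/12 (172.16.0.0 - 172.31.255.255)
  192.168.0.0/16 (192.168.0.0 - 192.168.255.255)
Private (in 192.168.0.0/16)


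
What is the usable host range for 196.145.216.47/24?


Network: 196.145.216.0
Broadcast: 196.145.216.255
First usable = network + 1
Last usable = broadcast - 1
Range: 196.145.216.1 to 196.145.216.254


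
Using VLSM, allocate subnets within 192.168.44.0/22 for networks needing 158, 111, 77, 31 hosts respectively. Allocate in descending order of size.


158 hosts -> /24 (254 usable): 192.168.44.0/24
111 hosts -> /25 (126 usable): 192.168.45.0/25
77 hosts -> /25 (126 usable): 192.168.45.128/25
31 hosts -> /26 (62 usable): 192.168.46.0/26
Allocation: 192.168.44.0/24 (158 hosts, 254 usable); 192.168.45.0/25 (111 hosts, 126 usable); 192.168.45.128/25 (77 hosts, 126 usable); 192.168.46.0/26 (31 hosts, 62 usable)


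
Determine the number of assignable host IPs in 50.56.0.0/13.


Host bits = 32 - 13 = 19
Total addresses = 2^19 = 524288
Usable = total - 2 (network and broadcast)
Usable hosts: 524286


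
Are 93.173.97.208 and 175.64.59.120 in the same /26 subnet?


Mask: 255.255.255.192
93.173.97.208 AND mask = 93.173.97.192
175.64.59.120 AND mask = 175.64.59.64
No, different subnets (93.173.97.192 vs 175.64.59.64)


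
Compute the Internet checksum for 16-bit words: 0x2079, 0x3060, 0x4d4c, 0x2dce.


Sum all words (with carry folding):
+ 0x2079 = 0x2079
+ 0x3060 = 0x50d9
+ 0x4d4c = 0x9e25
+ 0x2dce = 0xcbf3
One's complement: ~0xcbf3
Checksum = 0x340c


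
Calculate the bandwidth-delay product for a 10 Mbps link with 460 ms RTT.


BDP = bandwidth * RTT
= 10 Mbps * 460 ms
= 10 * 1e6 * 460 / 1000 bits
= 4600000 bits
= 575000 bytes
= 561.5234 KB
BDP = 4600000 bits (575000 bytes)


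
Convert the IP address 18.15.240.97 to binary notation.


18 = 00010010
15 = 00001111
240 = 11110000
97 = 01100001
Binary: 00010010.00001111.11110000.01100001


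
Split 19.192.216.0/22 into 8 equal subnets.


New prefix = 22 + 3 = 25
Each subnet has 128 addresses
  19.192.216.0/25
  19.192.216.128/25
  19.192.217.0/25
  19.192.217.128/25
  19.192.218.0/25
  19.192.218.128/25
  19.192.219.0/25
  19.192.219.128/25
Subnets: 19.192.216.0/25, 19.192.216.128/25, 19.192.217.0/25, 19.192.217.128/25, 19.192.218.0/25, 19.192.218.128/25, 19.192.219.0/25, 19.192.219.128/25


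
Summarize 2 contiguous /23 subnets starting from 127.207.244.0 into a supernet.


Original prefix: /23
Number of subnets: 2 = 2^1
New prefix = 23 - 1 = 22
Supernet: 127.207.244.0/22


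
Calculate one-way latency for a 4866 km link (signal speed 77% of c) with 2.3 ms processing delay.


Speed = 0.77 * 3e5 km/s = 231000 km/s
Propagation delay = 4866 / 231000 = 0.0211 s = 21.0649 ms
Processing delay = 2.3 ms
Total one-way latency = 23.3649 ms


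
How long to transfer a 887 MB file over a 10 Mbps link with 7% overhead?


Effective throughput = 10 * (1 - 7/100) = 9.3 Mbps
File size in Mb = 887 * 8 = 7096 Mb
Time = 7096 / 9.3
Time = 763.0108 seconds


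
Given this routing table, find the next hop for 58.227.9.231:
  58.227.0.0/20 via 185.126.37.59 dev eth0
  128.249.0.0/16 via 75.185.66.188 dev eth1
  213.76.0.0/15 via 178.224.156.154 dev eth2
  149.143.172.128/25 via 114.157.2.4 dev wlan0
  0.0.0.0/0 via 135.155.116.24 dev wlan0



Longest prefix match for 58.227.9.231:
  /20 58.227.0.0: MATCH
  /16 128.249.0.0: no
  /15 213.76.0.0: no
  /25 149.143.172.128: no
  /0 0.0.0.0: MATCH
Selected: next-hop 185.126.37.59 via eth0 (matched /20)


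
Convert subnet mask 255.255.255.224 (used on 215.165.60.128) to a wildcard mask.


Subnet mask: 255.255.255.224
Wildcard = 255.255.255.255 - subnet mask
255 - 255 = 0
255 - 255 = 0
255 - 255 = 0
255 - 224 = 31
Wildcard: 0.0.0.31


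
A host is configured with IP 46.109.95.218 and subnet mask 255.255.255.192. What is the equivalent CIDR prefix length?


Binary: 11111111.11111111.11111111.11000000
Count leading 1s
Prefix: /26


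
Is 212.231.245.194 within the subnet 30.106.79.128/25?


Subnet network: 30.106.79.128
Test IP AND mask: 212.231.245.128
No, 212.231.245.194 is not in 30.106.79.128/25


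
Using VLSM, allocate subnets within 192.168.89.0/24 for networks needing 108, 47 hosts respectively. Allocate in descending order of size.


108 hosts -> /25 (126 usable): 192.168.89.0/25
47 hosts -> /26 (62 usable): 192.168.89.128/26
Allocation: 192.168.89.0/25 (108 hosts, 126 usable); 192.168.89.128/26 (47 hosts, 62 usable)


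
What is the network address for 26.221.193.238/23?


IP:   00011010.11011101.11000001.11101110
Mask: 11111111.11111111.11111110.00000000
AND operation:
Net:  00011010.11011101.11000000.00000000
Network: 26.221.192.0/23


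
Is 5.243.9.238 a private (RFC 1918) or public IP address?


RFC 1918 private ranges:
  10.0.0.0/8 (10.0.0.0 - 10.255.255.255)
  172.16.0.0/12 (172.16.0.0 - 172.31.255.255)
  192.168.0.0/16 (192.168.0.0 - 192.168.255.255)
Public (not in any RFC 1918 range)


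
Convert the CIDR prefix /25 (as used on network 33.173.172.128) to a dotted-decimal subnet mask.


/25 means 25 network bits, 7 host bits
Binary: 11111111111111111111111110000000
Mask: 255.255.255.128


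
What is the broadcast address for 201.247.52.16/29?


Network: 201.247.52.16/29
Host bits = 3
Set all host bits to 1:
Broadcast: 201.247.52.23


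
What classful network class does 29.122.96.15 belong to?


First octet: 29
Binary: 00011101
0xxxxxxx -> Class A (1-126)
Class A, default mask 255.0.0.0 (/8)


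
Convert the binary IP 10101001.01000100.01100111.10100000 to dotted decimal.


10101001 = 169
01000100 = 68
01100111 = 103
10100000 = 160
IP: 169.68.103.160


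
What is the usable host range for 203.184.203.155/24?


Network: 203.184.203.0
Broadcast: 203.184.203.255
First usable = network + 1
Last usable = broadcast - 1
Range: 203.184.203.1 to 203.184.203.254


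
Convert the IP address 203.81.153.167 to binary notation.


203 = 11001011
81 = 01010001
153 = 10011001
167 = 10100111
Binary: 11001011.01010001.10011001.10100111


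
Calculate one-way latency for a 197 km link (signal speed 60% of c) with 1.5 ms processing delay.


Speed = 0.6 * 3e5 km/s = 180000 km/s
Propagation delay = 197 / 180000 = 0.0011 s = 1.0944 ms
Processing delay = 1.5 ms
Total one-way latency = 2.5944 ms


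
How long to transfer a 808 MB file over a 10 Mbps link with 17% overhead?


Effective throughput = 10 * (1 - 17/100) = 8.3 Mbps
File size in Mb = 808 * 8 = 6464 Mb
Time = 6464 / 8.3
Time = 778.7952 seconds
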